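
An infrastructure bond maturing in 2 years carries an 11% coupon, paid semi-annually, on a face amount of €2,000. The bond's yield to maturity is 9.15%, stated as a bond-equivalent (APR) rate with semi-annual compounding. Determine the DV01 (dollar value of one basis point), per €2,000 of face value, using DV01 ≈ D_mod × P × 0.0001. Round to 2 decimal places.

€0.37

Periodic yield y = 0.04575.
  t   CF        PV=CF/(1+0.04575)^t    t·PV
  1       110.00       105.1877       105.1877
  2       110.00       100.5859       201.1717
  3       110.00        96.1854       288.5561
  4     2,110.00     1,764.2940     7,057.1761
  Σ                  2,066.2529     7,652.0916
P = 2,066.2529; D_Mac = 3.70337 half-year periods = 1.85168 yrs; D_mod = 1.77067 yrs.
DV01 ≈ 1.77067 × 2,066.2529 × 0.0001 = 0.365866.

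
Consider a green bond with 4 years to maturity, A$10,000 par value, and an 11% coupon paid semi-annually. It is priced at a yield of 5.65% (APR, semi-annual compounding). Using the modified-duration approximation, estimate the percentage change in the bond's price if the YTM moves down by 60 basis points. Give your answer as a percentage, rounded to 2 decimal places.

Periodic yield y = 0.02825. Modified duration first:
  t   CF        PV=CF/(1+0.02825)^t    t·PV
  1       550.00       534.8894       534.8894
  2       550.00       520.1939     1,040.3878
  3       550.00       505.9022     1,517.7065
  4       550.00       492.0031     1,968.0123
  5       550.00       478.4858     2,392.4292
  6       550.00       465.3400     2,792.0400
  7       550.00       452.5553     3,167.8871
  8    10,550.00     8,442.3376    67,538.7007
  Σ                 11,891.7072    80,952.0530
P = 11,891.7072; D_Mac = 6.80744 half-year periods = 3.40372 yrs; D_mod = 3.40372/(1+0.02825) = 3.31021 yrs.
ΔP/P ≈ -D_mod · Δy = -3.31021 × (-0.006) = +0.019861 = +1.9861%.

+1.99%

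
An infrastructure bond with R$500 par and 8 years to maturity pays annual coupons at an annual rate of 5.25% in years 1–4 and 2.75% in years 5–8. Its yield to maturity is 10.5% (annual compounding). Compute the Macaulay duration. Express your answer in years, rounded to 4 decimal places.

6.4831 years

Periodic yield y = 0.105. Discount each cash flow and weight by its year:
  t   CF        PV=CF/(1+0.105)^t    t·PV
  1        26.25        23.7557        23.7557
  2        26.25        21.4983        42.9967
  3        26.25        19.4555        58.3665
  4        26.25        17.6068        70.4272
  5        13.75         8.3462        41.7312
  6        13.75         7.5532        45.3190
  7        13.75         6.8354        47.8481
  8       513.75       231.1286     1,849.0285
  Σ                    336.1797     2,179.4728
Price P = Σ PV = 336.1797.
Macaulay duration = Σ(t·PV) / P = 2,179.4728 / 336.1797 = 6.48306 years.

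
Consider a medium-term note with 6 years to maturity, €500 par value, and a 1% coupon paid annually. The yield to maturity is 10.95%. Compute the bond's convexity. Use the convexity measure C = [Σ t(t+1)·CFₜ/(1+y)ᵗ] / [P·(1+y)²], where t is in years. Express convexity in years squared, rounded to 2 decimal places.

With y = 0.1095:
  t   CF        PV=CF/(1+0.1095)^t    t·PV        t(t+1)·PV
  1         5.00         4.5065         4.5065           9.0131
  2         5.00         4.0618         8.1235          24.3706
  3         5.00         3.6609        10.9827          43.9308
  4         5.00         3.2996        13.1984          65.9919
  5         5.00         2.9739        14.8697          89.2185
  6       505.00       270.7245     1,624.3469      11,370.4284
  Σ                    289.2272     1,676.0278      11,602.9533
P = 289.2272.
Convexity = Σ t(t+1)·PV / [P·(1+y)²] = 11,602.9533 / (289.2272 × 1.230990) = 32.58928.

32.59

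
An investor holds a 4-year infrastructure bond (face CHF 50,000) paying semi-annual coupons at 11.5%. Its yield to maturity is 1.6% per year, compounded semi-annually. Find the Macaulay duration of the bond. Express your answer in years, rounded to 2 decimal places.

3.43 years

Periodic yield y = 0.008. Discount each cash flow and weight by its period:
  t   CF        PV=CF/(1+0.008)^t    t·PV
  1     2,875.00     2,852.1825     2,852.1825
  2     2,875.00     2,829.5462     5,659.0923
  3     2,875.00     2,807.0895     8,421.2684
  4     2,875.00     2,784.8110    11,139.2439
  5     2,875.00     2,762.7093    13,813.5465
  6     2,875.00     2,740.7830    16,444.6982
  7     2,875.00     2,719.0308    19,033.2155
  8    52,875.00    49,609.6455   396,877.1639
  Σ                 69,105.7977   474,240.4111
Price P = Σ PV = 69,105.7977.
Macaulay duration = Σ(t·PV) / P = 474,240.4111 / 69,105.7977 = 6.86253 half-year periods.
In years: 6.86253 / 2 = 3.43126 years.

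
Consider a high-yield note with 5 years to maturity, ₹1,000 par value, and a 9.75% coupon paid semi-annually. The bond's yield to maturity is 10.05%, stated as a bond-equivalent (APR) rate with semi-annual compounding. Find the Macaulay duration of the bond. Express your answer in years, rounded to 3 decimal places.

4.068 years

Periodic yield y = 0.05025. Discount each cash flow and weight by its period:
  t   CF        PV=CF/(1+0.05025)^t    t·PV
  1        48.75        46.4175        46.4175
  2        48.75        44.1966        88.3933
  3        48.75        42.0820       126.2461
  4        48.75        40.0686       160.2743
  5        48.75        38.1515       190.7573
  6        48.75        36.3261       217.9565
  7        48.75        34.5880       242.1162
  8        48.75        32.9331       263.4651
  9        48.75        31.3574       282.2168
  10    1,048.75       642.3106     6,423.1057
  Σ                    988.4314     8,040.9487
Price P = Σ PV = 988.4314.
Macaulay duration = Σ(t·PV) / P = 8,040.9487 / 988.4314 = 8.13506 half-year periods.
In years: 8.13506 / 2 = 4.06753 years.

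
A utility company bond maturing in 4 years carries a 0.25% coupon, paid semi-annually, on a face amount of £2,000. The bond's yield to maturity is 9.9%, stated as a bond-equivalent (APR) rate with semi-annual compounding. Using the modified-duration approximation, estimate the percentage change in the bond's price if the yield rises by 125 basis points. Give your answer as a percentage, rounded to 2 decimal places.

-4.74%

Periodic yield y = 0.0495. Modified duration first:
  t   CF        PV=CF/(1+0.0495)^t    t·PV
  1         2.50         2.3821         2.3821
  2         2.50         2.2697         4.5395
  3         2.50         2.1627         6.4880
  4         2.50         2.0607         8.2427
  5         2.50         1.9635         9.8174
  6         2.50         1.8709        11.2253
  7         2.50         1.7826        12.4785
  8     2,002.50     1,360.5452    10,884.3618
  Σ                  1,375.0374    10,939.5352
P = 1,375.0374; D_Mac = 7.95581 half-year periods = 3.97790 yrs; D_mod = 3.97790/(1+0.0495) = 3.79029 yrs.
ΔP/P ≈ -D_mod · Δy = -3.79029 × (+0.0125) = -0.047379 = -4.7379%.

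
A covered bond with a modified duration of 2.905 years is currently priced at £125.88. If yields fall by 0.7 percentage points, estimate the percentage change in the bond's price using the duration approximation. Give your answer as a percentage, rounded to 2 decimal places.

Duration approximation: ΔP/P ≈ -D_mod · Δy = -2.905 × (-0.007) = +0.020335.
As a percentage: +2.0335%.

+2.03%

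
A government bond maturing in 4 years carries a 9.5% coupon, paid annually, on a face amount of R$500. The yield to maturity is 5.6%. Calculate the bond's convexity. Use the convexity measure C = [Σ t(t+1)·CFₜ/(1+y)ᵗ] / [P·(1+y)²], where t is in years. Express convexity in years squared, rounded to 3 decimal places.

With y = 0.056:
  t   CF        PV=CF/(1+0.056)^t    t·PV        t(t+1)·PV
  1        47.50        44.9811        44.9811          89.9621
  2        47.50        42.5957        85.1914         255.5742
  3        47.50        40.3368       121.0105         484.0421
  4       547.50       440.2795     1,761.1179       8,805.5897
  Σ                    568.1931     2,012.3009       9,635.1681
P = 568.1931.
Convexity = Σ t(t+1)·PV / [P·(1+y)²] = 9,635.1681 / (568.1931 × 1.115136) = 15.20672.

15.207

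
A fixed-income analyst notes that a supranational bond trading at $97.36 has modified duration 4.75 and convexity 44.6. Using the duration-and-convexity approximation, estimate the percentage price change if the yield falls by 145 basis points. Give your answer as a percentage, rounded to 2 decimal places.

+7.36%

Duration effect: -D_mod·Δy = -4.75 × (-0.0145) = +0.068875
Convexity effect: ½·C·(Δy)² = 0.5 × 44.6 × (-0.0145)² = +0.004688575
ΔP/P ≈ +0.068875 + 0.004688575 = +0.073563575
= +7.3563575%.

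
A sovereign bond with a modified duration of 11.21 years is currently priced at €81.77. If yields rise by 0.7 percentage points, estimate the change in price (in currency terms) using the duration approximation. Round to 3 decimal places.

Duration approximation: ΔP/P ≈ -D_mod · Δy = -11.21 × (+0.007) = -0.078470.
ΔP ≈ 81.77 × (-0.078470) = -6.4164919.

-€6.416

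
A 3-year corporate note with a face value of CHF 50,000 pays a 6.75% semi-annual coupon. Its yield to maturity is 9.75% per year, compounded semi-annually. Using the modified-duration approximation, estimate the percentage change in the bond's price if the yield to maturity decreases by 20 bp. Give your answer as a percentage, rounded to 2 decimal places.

+0.53%

Periodic yield y = 0.04875. Modified duration first:
  t   CF        PV=CF/(1+0.04875)^t    t·PV
  1     1,687.50     1,609.0584     1,609.0584
  2     1,687.50     1,534.2631     3,068.5262
  3     1,687.50     1,462.9445     4,388.8336
  4     1,687.50     1,394.9412     5,579.7646
  5     1,687.50     1,330.0988     6,650.4942
  6    51,687.50    38,846.6599   233,079.9597
  Σ                 46,177.9659   254,376.6366
P = 46,177.9659; D_Mac = 5.50862 half-year periods = 2.75431 yrs; D_mod = 2.75431/(1+0.04875) = 2.62628 yrs.
ΔP/P ≈ -D_mod · Δy = -2.62628 × (-0.002) = +0.005253 = +0.5253%.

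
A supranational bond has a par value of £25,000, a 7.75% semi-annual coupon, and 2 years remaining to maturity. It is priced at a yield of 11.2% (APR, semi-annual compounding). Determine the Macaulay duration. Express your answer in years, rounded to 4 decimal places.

Periodic yield y = 0.056. Discount each cash flow and weight by its period:
  t   CF        PV=CF/(1+0.056)^t    t·PV
  1       968.75       917.3769       917.3769
  2       968.75       868.7281     1,737.4562
  3       968.75       822.6592     2,467.9776
  4    25,968.75    20,883.1195    83,532.4778
  Σ                 23,491.8837    88,655.2886
Price P = Σ PV = 23,491.8837.
Macaulay duration = Σ(t·PV) / P = 88,655.2886 / 23,491.8837 = 3.77387 half-year periods.
In years: 3.77387 / 2 = 1.88693 years.

1.8869 years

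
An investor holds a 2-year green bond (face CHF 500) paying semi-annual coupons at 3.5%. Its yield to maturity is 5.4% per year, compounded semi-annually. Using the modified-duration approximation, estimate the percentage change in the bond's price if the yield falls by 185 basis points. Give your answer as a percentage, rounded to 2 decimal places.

+3.51%

Periodic yield y = 0.027. Modified duration first:
  t   CF        PV=CF/(1+0.027)^t    t·PV
  1         8.75         8.5200         8.5200
  2         8.75         8.2960        16.5919
  3         8.75         8.0779        24.2336
  4       508.75       457.3226     1,829.2903
  Σ                    482.2164     1,878.6358
P = 482.2164; D_Mac = 3.89584 half-year periods = 1.94792 yrs; D_mod = 1.94792/(1+0.027) = 1.89671 yrs.
ΔP/P ≈ -D_mod · Δy = -1.89671 × (-0.0185) = +0.035089 = +3.5089%.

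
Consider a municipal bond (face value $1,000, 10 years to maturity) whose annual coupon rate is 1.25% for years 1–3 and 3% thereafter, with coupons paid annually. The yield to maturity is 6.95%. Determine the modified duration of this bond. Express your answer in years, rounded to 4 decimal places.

Periodic yield y = 0.0695. First find Macaulay duration:
  t   CF        PV=CF/(1+0.0695)^t    t·PV
  1        12.50        11.6877        11.6877
  2        12.50        10.9282        21.8564
  3        12.50        10.2180        30.6541
  4        30.00        22.9297        91.7187
  5        30.00        21.4396       107.1982
  6        30.00        20.0464       120.2784
  7        30.00        18.7437       131.2060
  8        30.00        17.5257       140.2055
  9        30.00        16.3868       147.4812
  10    1,030.00       526.0528     5,260.5280
  Σ                    675.9587     6,062.8142
P = 675.9587; Macaulay duration = 6,062.8142 / 675.9587 = 8.96921 years.
Modified duration = D_Mac / (1 + y) = 8.96921 / 1.0695 = 8.38636 years.

8.3864 years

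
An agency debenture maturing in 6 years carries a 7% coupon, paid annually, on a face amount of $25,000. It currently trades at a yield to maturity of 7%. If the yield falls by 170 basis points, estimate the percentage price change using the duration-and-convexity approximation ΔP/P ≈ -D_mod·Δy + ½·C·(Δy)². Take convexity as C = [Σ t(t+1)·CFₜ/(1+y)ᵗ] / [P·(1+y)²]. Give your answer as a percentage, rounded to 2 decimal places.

+8.53%

With y = 0.07:
  t   CF        PV=CF/(1+0.07)^t    t·PV        t(t+1)·PV
  1     1,750.00     1,635.5140     1,635.5140       3,271.0280
  2     1,750.00     1,528.5178     3,057.0355       9,171.1066
  3     1,750.00     1,428.5213     4,285.5639      17,142.2554
  4     1,750.00     1,335.0666     5,340.2665      26,701.3324
  5     1,750.00     1,247.7258     6,238.6291      37,431.7744
  6    26,750.00    17,824.6545   106,947.9269     748,635.4885
  Σ                 25,000.0000   127,504.9359     842,352.9854
P = 25,000.0000; D_Mac = 5.10020 yrs; D_mod = 4.76654 yrs; C = 29.42975.
Duration effect: -4.76654 × (-0.017) = +0.081031
Convexity effect: 0.5 × 29.42975 × (-0.017)² = +0.0042526
ΔP/P ≈ +0.081031 + 0.0042526 = +0.085284 = +8.5284%.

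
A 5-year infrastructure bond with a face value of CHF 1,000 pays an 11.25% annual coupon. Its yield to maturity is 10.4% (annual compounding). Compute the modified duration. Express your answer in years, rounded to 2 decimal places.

3.71 years

Periodic yield y = 0.104. First find Macaulay duration:
  t   CF        PV=CF/(1+0.104)^t    t·PV
  1       112.50       101.9022       101.9022
  2       112.50        92.3027       184.6054
  3       112.50        83.6075       250.8225
  4       112.50        75.7314       302.9258
  5     1,112.50       678.3513     3,391.7564
  Σ                  1,031.8951     4,232.0123
P = 1,031.8951; Macaulay duration = 4,232.0123 / 1,031.8951 = 4.10120 years.
Modified duration = D_Mac / (1 + y) = 4.10120 / 1.104 = 3.71486 years.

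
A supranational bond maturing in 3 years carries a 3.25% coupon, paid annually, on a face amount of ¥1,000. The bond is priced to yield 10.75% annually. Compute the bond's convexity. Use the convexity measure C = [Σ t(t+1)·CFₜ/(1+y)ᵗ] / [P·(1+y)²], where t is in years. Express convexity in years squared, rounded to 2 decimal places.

With y = 0.1075:
  t   CF        PV=CF/(1+0.1075)^t    t·PV        t(t+1)·PV
  1        32.50        29.3454        29.3454          58.6907
  2        32.50        26.4970        52.9939         158.9817
  3     1,032.50       760.0792     2,280.2376       9,120.9506
  Σ                    815.9215     2,362.5769       9,338.6230
P = 815.9215.
Convexity = Σ t(t+1)·PV / [P·(1+y)²] = 9,338.6230 / (815.9215 × 1.226556) = 9.33140.

9.33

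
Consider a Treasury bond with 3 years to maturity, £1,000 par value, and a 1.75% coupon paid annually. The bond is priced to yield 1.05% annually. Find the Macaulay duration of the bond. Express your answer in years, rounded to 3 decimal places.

Periodic yield y = 0.0105. Discount each cash flow and weight by its year:
  t   CF        PV=CF/(1+0.0105)^t    t·PV
  1        17.50        17.3182        17.3182
  2        17.50        17.1382        34.2764
  3     1,017.50       986.1102     2,958.3307
  Σ                  1,020.5666     3,009.9253
Price P = Σ PV = 1,020.5666.
Macaulay duration = Σ(t·PV) / P = 3,009.9253 / 1,020.5666 = 2.94927 years.

2.949 years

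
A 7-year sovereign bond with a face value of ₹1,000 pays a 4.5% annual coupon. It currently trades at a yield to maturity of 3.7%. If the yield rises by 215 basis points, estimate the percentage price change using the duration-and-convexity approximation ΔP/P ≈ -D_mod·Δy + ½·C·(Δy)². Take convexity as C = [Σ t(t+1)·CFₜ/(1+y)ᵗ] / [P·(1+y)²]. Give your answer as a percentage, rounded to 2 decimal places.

With y = 0.037:
  t   CF        PV=CF/(1+0.037)^t    t·PV        t(t+1)·PV
  1        45.00        43.3944        43.3944          86.7888
  2        45.00        41.8461        83.6922         251.0766
  3        45.00        40.3530       121.0591         484.2365
  4        45.00        38.9132       155.6530         778.2650
  5        45.00        37.5248       187.6241       1,125.7449
  6        45.00        36.1859       217.1157       1,519.8099
  7     1,045.00       810.3357     5,672.3502      45,378.8016
  Σ                  1,048.5533     6,480.8888      49,624.7233
P = 1,048.5533; D_Mac = 6.18079 yrs; D_mod = 5.96026 yrs; C = 44.00987.
Duration effect: -5.96026 × (+0.0215) = -0.128146
Convexity effect: 0.5 × 44.00987 × (0.0215)² = +0.0101718
ΔP/P ≈ -0.128146 + 0.0101718 = -0.117974 = -11.7974%.

-11.80%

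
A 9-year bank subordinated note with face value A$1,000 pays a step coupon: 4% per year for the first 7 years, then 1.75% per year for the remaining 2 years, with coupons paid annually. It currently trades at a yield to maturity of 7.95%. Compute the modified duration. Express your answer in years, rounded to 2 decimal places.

6.92 years

Periodic yield y = 0.0795. First find Macaulay duration:
  t   CF        PV=CF/(1+0.0795)^t    t·PV
  1        40.00        37.0542        37.0542
  2        40.00        34.3253        68.6507
  3        40.00        31.7974        95.3923
  4        40.00        29.4557       117.8228
  5        40.00        27.2864       136.4322
  6        40.00        25.2769       151.6615
  7        40.00        23.4154       163.9078
  8        17.50         9.4898        75.9184
  9     1,017.50       511.1291     4,600.1618
  Σ                    729.2303     5,447.0016
P = 729.2303; Macaulay duration = 5,447.0016 / 729.2303 = 7.46952 years.
Modified duration = D_Mac / (1 + y) = 7.46952 / 1.0795 = 6.91943 years.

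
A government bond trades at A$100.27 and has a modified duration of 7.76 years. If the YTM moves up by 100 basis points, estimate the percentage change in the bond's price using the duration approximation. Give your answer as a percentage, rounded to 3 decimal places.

Duration approximation: ΔP/P ≈ -D_mod · Δy = -7.76 × (+0.01) = -0.077600.
As a percentage: -7.7600%.

-7.760%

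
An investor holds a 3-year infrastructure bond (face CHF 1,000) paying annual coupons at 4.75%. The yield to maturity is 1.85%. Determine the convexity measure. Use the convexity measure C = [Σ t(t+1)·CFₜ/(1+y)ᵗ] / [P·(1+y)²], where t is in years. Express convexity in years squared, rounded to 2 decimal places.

10.91

With y = 0.0185:
  t   CF        PV=CF/(1+0.0185)^t    t·PV        t(t+1)·PV
  1        47.50        46.6372        46.6372          93.2744
  2        47.50        45.7901        91.5802         274.7406
  3     1,047.50       991.4503     2,974.3508      11,897.4031
  Σ                  1,083.8776     3,112.5682      12,265.4181
P = 1,083.8776.
Convexity = Σ t(t+1)·PV / [P·(1+y)²] = 12,265.4181 / (1,083.8776 × 1.037342) = 10.90888.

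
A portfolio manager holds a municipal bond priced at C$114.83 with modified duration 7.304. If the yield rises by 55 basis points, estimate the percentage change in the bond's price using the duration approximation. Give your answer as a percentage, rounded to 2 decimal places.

Duration approximation: ΔP/P ≈ -D_mod · Δy = -7.304 × (+0.0055) = -0.040172.
As a percentage: -4.0172%.

-4.02%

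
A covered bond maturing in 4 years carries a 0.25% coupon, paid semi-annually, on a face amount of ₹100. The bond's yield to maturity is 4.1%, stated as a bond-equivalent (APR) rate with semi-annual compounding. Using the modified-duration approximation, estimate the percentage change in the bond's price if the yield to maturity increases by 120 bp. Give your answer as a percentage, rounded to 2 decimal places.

-4.68%

Periodic yield y = 0.0205. Modified duration first:
  t   CF        PV=CF/(1+0.0205)^t    t·PV
  1        0.125         0.1225         0.1225
  2        0.125         0.1200         0.2401
  3        0.125         0.1176         0.3529
  4        0.125         0.1153         0.4610
  5        0.125         0.1129         0.5647
  6        0.125         0.1107         0.6640
  7        0.125         0.1084         0.7591
  8      100.125        85.1213       680.9707
  Σ                     85.9288       684.1350
P = 85.9288; D_Mac = 7.96165 half-year periods = 3.98083 yrs; D_mod = 3.98083/(1+0.0205) = 3.90086 yrs.
ΔP/P ≈ -D_mod · Δy = -3.90086 × (+0.012) = -0.046810 = -4.6810%.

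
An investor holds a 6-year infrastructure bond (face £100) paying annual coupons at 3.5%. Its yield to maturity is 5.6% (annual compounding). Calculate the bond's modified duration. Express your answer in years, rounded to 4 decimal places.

Periodic yield y = 0.056. First find Macaulay duration:
  t   CF        PV=CF/(1+0.056)^t    t·PV
  1         3.50         3.3144         3.3144
  2         3.50         3.1386         6.2773
  3         3.50         2.9722         8.9166
  4         3.50         2.8146        11.2583
  5         3.50         2.6653        13.3266
  6       103.50        74.6375       447.8247
  Σ                     89.5426       490.9178
P = 89.5426; Macaulay duration = 490.9178 / 89.5426 = 5.48251 years.
Modified duration = D_Mac / (1 + y) = 5.48251 / 1.056 = 5.19177 years.

5.1918 years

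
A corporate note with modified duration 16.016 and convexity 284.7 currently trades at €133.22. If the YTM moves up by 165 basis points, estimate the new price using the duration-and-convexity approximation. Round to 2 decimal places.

€103.18

Duration effect: -D_mod·Δy = -16.016 × (+0.0165) = -0.264264
Convexity effect: ½·C·(Δy)² = 0.5 × 284.7 × (0.0165)² = +0.0387547875
ΔP/P ≈ -0.264264 + 0.0387547875 = -0.2255092125
New price ≈ 133.22 × (1 - 0.2255092125) = 103.17766271075.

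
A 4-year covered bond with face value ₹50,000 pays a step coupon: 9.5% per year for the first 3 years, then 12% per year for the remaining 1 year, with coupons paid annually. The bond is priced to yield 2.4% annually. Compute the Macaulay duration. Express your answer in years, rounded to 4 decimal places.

Periodic yield y = 0.024. Discount each cash flow and weight by its year:
  t   CF        PV=CF/(1+0.024)^t    t·PV
  1     4,750.00     4,638.6719     4,638.6719
  2     4,750.00     4,529.9530     9,059.9060
  3     4,750.00     4,423.7822    13,271.3467
  4    56,000.00    50,931.7033   203,726.8132
  Σ                 64,524.1104   230,696.7378
Price P = Σ PV = 64,524.1104.
Macaulay duration = Σ(t·PV) / P = 230,696.7378 / 64,524.1104 = 3.57536 years.

3.5754 years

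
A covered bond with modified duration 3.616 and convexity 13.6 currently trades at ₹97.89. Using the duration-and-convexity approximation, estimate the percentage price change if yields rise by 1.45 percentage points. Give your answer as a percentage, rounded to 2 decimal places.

-5.10%

Duration effect: -D_mod·Δy = -3.616 × (+0.0145) = -0.052432
Convexity effect: ½·C·(Δy)² = 0.5 × 13.6 × (0.0145)² = +0.0014297
ΔP/P ≈ -0.052432 + 0.0014297 = -0.0510023
= -5.10023%.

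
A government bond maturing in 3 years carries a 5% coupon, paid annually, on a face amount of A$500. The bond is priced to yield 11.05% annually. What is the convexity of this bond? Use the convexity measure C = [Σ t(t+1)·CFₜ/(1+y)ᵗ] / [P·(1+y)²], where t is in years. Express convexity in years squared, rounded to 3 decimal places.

9.071

With y = 0.1105:
  t   CF        PV=CF/(1+0.1105)^t    t·PV        t(t+1)·PV
  1        25.00        22.5124        22.5124          45.0248
  2        25.00        20.2723        40.5446         121.6338
  3       525.00       383.3572     1,150.0716       4,600.2863
  Σ                    426.1419     1,213.1285       4,766.9448
P = 426.1419.
Convexity = Σ t(t+1)·PV / [P·(1+y)²] = 4,766.9448 / (426.1419 × 1.233210) = 9.07087.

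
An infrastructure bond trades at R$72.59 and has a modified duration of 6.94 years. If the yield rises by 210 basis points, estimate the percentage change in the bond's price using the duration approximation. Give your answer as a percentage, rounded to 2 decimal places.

-14.57%

Duration approximation: ΔP/P ≈ -D_mod · Δy = -6.94 × (+0.021) = -0.145740.
As a percentage: -14.5740%.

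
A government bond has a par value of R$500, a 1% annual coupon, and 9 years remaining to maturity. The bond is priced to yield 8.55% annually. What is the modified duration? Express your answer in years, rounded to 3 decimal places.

7.817 years

Periodic yield y = 0.0855. First find Macaulay duration:
  t   CF        PV=CF/(1+0.0855)^t    t·PV
  1         5.00         4.6062         4.6062
  2         5.00         4.2434         8.4867
  3         5.00         3.9091        11.7274
  4         5.00         3.6012        14.4049
  5         5.00         3.3176        16.5879
  6         5.00         3.0563        18.3376
  7         5.00         2.8155        19.7088
  8         5.00         2.5938        20.7502
  9       505.00       241.3365     2,172.0281
  Σ                    269.4795     2,286.6377
P = 269.4795; Macaulay duration = 2,286.6377 / 269.4795 = 8.48539 years.
Modified duration = D_Mac / (1 + y) = 8.48539 / 1.0855 = 7.81703 years.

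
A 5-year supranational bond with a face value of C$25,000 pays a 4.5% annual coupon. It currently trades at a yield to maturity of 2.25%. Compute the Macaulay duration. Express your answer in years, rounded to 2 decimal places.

4.61 years

Periodic yield y = 0.0225. Discount each cash flow and weight by its year:
  t   CF        PV=CF/(1+0.0225)^t    t·PV
  1     1,125.00     1,100.2445     1,100.2445
  2     1,125.00     1,076.0337     2,152.0675
  3     1,125.00     1,052.3557     3,157.0672
  4     1,125.00     1,029.1988     4,116.7951
  5    26,125.00    23,374.3593   116,871.7966
  Σ                 27,632.1920   127,397.9708
Price P = Σ PV = 27,632.1920.
Macaulay duration = Σ(t·PV) / P = 127,397.9708 / 27,632.1920 = 4.61049 years.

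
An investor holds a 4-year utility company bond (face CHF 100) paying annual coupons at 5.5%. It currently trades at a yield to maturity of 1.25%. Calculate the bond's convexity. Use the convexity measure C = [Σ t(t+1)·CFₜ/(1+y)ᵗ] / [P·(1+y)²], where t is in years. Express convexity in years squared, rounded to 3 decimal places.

With y = 0.0125:
  t   CF        PV=CF/(1+0.0125)^t    t·PV        t(t+1)·PV
  1         5.50         5.4321         5.4321          10.8642
  2         5.50         5.3650        10.7301          32.1902
  3         5.50         5.2988        15.8964          63.5856
  4       105.50       100.3858       401.5432       2,007.7162
  Σ                    116.4817       433.6018       2,114.3562
P = 116.4817.
Convexity = Σ t(t+1)·PV / [P·(1+y)²] = 2,114.3562 / (116.4817 × 1.025156) = 17.70640.

17.706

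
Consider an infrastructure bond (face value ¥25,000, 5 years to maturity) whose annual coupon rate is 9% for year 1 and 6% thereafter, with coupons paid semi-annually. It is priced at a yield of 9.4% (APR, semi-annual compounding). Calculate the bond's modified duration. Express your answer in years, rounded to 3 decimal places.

4.036 years

Periodic yield y = 0.047. First find Macaulay duration:
  t   CF        PV=CF/(1+0.047)^t    t·PV
  1     1,125.00     1,074.4986     1,074.4986
  2     1,125.00     1,026.2642     2,052.5283
  3       750.00       653.4633     1,960.3900
  4       750.00       624.1293     2,496.5170
  5       750.00       596.1120     2,980.5599
  6       750.00       569.3524     3,416.1145
  7       750.00       543.7941     3,806.5587
  8       750.00       519.3831     4,155.0648
  9       750.00       496.0679     4,464.6111
  10   25,750.00    16,267.1105   162,671.1049
  Σ                 22,370.1753   189,077.9478
P = 22,370.1753; Macaulay duration = 189,077.9478 / 22,370.1753 = 8.45223 half-year periods = 4.22612 years.
Modified duration = D_Mac / (1 + y) = 4.22612 / 1.047 = 4.03641 years.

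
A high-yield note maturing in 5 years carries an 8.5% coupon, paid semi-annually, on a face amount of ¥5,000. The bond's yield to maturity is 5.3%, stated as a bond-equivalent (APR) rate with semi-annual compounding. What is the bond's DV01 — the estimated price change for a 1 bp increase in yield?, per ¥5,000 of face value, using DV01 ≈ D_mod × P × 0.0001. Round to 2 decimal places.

Periodic yield y = 0.0265.
  t   CF        PV=CF/(1+0.0265)^t    t·PV
  1       212.50       207.0141       207.0141
  2       212.50       201.6699       403.3397
  3       212.50       196.4636       589.3908
  4       212.50       191.3917       765.5668
  5       212.50       186.4508       932.2538
  6       212.50       181.6374     1,089.8242
  7       212.50       176.9482     1,238.6377
  8       212.50       172.3802     1,379.0414
  9       212.50       167.9300     1,511.3702
  10    5,212.50     4,012.8833    40,128.8331
  Σ                  5,694.7692    48,245.2719
P = 5,694.7692; D_Mac = 8.47186 half-year periods = 4.23593 yrs; D_mod = 4.12657 yrs.
DV01 ≈ 4.12657 × 5,694.7692 × 0.0001 = 2.349989.

¥2.35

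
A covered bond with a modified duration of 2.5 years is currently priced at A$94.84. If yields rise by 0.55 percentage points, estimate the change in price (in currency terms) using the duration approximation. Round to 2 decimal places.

-A$1.30

Duration approximation: ΔP/P ≈ -D_mod · Δy = -2.5 × (+0.0055) = -0.013750.
ΔP ≈ 94.84 × (-0.013750) = -1.30405.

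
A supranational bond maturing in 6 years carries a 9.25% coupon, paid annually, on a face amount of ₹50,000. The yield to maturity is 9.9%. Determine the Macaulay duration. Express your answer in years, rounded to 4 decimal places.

4.8465 years

Periodic yield y = 0.099. Discount each cash flow and weight by its year:
  t   CF        PV=CF/(1+0.099)^t    t·PV
  1     4,625.00     4,208.3712     4,208.3712
  2     4,625.00     3,829.2732     7,658.5464
  3     4,625.00     3,484.3250    10,452.9751
  4     4,625.00     3,170.4504    12,681.8017
  5     4,625.00     2,884.8503    14,424.2513
  6    54,625.00    31,003.1124   186,018.6747
  Σ                 48,580.3826   235,444.6204
Price P = Σ PV = 48,580.3826.
Macaulay duration = Σ(t·PV) / P = 235,444.6204 / 48,580.3826 = 4.84650 years.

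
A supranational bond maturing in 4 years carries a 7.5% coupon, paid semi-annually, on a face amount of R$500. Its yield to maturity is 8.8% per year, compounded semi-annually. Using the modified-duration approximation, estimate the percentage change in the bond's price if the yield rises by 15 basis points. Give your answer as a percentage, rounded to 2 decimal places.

-0.51%

Periodic yield y = 0.044. Modified duration first:
  t   CF        PV=CF/(1+0.044)^t    t·PV
  1        18.75        17.9598        17.9598
  2        18.75        17.2028        34.4057
  3        18.75        16.4778        49.4335
  4        18.75        15.7834        63.1334
  5        18.75        15.1182        75.5908
  6        18.75        14.4810        86.8859
  7        18.75        13.8707        97.0948
  8       518.75       367.5819     2,940.6552
  Σ                    478.4755     3,365.1590
P = 478.4755; D_Mac = 7.03309 half-year periods = 3.51654 yrs; D_mod = 3.51654/(1+0.044) = 3.36834 yrs.
ΔP/P ≈ -D_mod · Δy = -3.36834 × (+0.0015) = -0.005053 = -0.5053%.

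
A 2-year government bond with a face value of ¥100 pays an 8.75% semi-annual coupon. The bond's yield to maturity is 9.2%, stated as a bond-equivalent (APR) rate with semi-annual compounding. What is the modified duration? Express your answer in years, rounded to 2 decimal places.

Periodic yield y = 0.046. First find Macaulay duration:
  t   CF        PV=CF/(1+0.046)^t    t·PV
  1        4.375         4.1826         4.1826
  2        4.375         3.9987         7.9973
  3        4.375         3.8228        11.4684
  4      104.375        87.1906       348.7625
  Σ                     99.1947       372.4108
P = 99.1947; Macaulay duration = 372.4108 / 99.1947 = 3.75434 half-year periods = 1.87717 years.
Modified duration = D_Mac / (1 + y) = 1.87717 / 1.046 = 1.79462 years.

1.79 years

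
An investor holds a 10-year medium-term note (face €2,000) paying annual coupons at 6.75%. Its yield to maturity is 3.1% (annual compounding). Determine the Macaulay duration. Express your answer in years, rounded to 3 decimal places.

Periodic yield y = 0.031. Discount each cash flow and weight by its year:
  t   CF        PV=CF/(1+0.031)^t    t·PV
  1       135.00       130.9408       130.9408
  2       135.00       127.0037       254.0074
  3       135.00       123.1850       369.5550
  4       135.00       119.4811       477.9243
  5       135.00       115.8885       579.4426
  6       135.00       112.4040       674.4240
  7       135.00       109.0243       763.1698
  8       135.00       105.7461       845.9690
  9       135.00       102.5666       923.0990
  10    2,135.00     1,573.2989    15,732.9885
  Σ                  2,619.5389    20,751.5205
Price P = Σ PV = 2,619.5389.
Macaulay duration = Σ(t·PV) / P = 20,751.5205 / 2,619.5389 = 7.92182 years.

7.922 years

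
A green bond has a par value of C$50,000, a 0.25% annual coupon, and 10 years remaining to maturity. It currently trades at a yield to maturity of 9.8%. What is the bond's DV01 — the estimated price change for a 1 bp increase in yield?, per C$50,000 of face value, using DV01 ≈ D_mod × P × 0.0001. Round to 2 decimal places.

C$18.21

Periodic yield y = 0.098.
  t   CF        PV=CF/(1+0.098)^t    t·PV
  1       125.00       113.8434       113.8434
  2       125.00       103.6825       207.3649
  3       125.00        94.4285       283.2854
  4       125.00        86.0004       344.0017
  5       125.00        78.3246       391.6231
  6       125.00        71.3339       428.0034
  7       125.00        64.9671       454.7699
  8       125.00        59.1686       473.3488
  9       125.00        53.8876       484.9885
  10   50,125.00    19,680.2669   196,802.6692
  Σ                 20,405.9035   199,983.8984
P = 20,405.9035; D_Mac = 9.80030 yrs; D_mod = 8.92559 yrs.
DV01 ≈ 8.92559 × 20,405.9035 × 0.0001 = 18.213470.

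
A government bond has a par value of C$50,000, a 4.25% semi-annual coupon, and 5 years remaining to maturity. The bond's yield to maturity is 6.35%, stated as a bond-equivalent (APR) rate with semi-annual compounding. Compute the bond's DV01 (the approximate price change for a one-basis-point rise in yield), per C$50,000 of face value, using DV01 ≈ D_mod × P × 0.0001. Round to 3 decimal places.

Periodic yield y = 0.03175.
  t   CF        PV=CF/(1+0.03175)^t    t·PV
  1     1,062.50     1,029.8037     1,029.8037
  2     1,062.50       998.1136     1,996.2272
  3     1,062.50       967.3987     2,902.1961
  4     1,062.50       937.6290     3,750.5160
  5     1,062.50       908.7754     4,543.8769
  6     1,062.50       880.8097     5,284.8580
  7     1,062.50       853.7045     5,975.9318
  8     1,062.50       827.4335     6,619.4683
  9     1,062.50       801.9710     7,217.7386
  10   51,062.50    37,355.7361   373,557.3608
  Σ                 45,561.3752   412,877.9775
P = 45,561.3752; D_Mac = 9.06202 half-year periods = 4.53101 yrs; D_mod = 4.39158 yrs.
DV01 ≈ 4.39158 × 45,561.3752 × 0.0001 = 20.008625.

C$20.009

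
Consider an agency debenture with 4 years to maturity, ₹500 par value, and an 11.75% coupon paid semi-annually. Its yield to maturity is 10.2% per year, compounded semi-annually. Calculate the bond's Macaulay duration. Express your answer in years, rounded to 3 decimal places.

Periodic yield y = 0.051. Discount each cash flow and weight by its period:
  t   CF        PV=CF/(1+0.051)^t    t·PV
  1       29.375        27.9496        27.9496
  2       29.375        26.5933        53.1866
  3       29.375        25.3029        75.9086
  4       29.375        24.0750        96.3002
  5       29.375        22.9068       114.5340
  6       29.375        21.7952       130.7714
  7       29.375        20.7376       145.1633
  8      529.375       355.5836     2,844.6686
  Σ                    524.9440     3,488.4823
Price P = Σ PV = 524.9440.
Macaulay duration = Σ(t·PV) / P = 3,488.4823 / 524.9440 = 6.64544 half-year periods.
In years: 6.64544 / 2 = 3.32272 years.

3.323 years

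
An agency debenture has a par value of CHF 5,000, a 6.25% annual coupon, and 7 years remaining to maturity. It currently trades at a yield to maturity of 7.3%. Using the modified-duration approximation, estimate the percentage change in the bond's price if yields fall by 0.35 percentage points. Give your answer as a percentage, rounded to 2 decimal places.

Periodic yield y = 0.073. Modified duration first:
  t   CF        PV=CF/(1+0.073)^t    t·PV
  1       312.50       291.2395       291.2395
  2       312.50       271.4255       542.8509
  3       312.50       252.9594       758.8783
  4       312.50       235.7497       942.9988
  5       312.50       219.7108     1,098.5540
  6       312.50       204.7631     1,228.5786
  7     5,312.50     3,244.1497    22,709.0481
  Σ                  4,719.9977    27,572.1481
P = 4,719.9977; D_Mac = 5.84156 yrs; D_mod = 5.84156/(1+0.073) = 5.44414 yrs.
ΔP/P ≈ -D_mod · Δy = -5.44414 × (-0.0035) = +0.019054 = +1.9054%.

+1.91%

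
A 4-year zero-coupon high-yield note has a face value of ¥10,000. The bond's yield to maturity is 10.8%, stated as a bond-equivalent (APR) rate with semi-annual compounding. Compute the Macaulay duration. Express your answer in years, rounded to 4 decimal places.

A zero-coupon bond has a single cash flow at maturity, so its Macaulay duration equals its maturity: 4 years.
(Equivalently: 8 semi-annual periods ÷ 2 = 4 years.)

4.0000 years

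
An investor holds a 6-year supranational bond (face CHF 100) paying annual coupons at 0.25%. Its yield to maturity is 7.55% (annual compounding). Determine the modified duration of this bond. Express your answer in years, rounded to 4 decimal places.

5.5339 years

Periodic yield y = 0.0755. First find Macaulay duration:
  t   CF        PV=CF/(1+0.0755)^t    t·PV
  1         0.25         0.2325         0.2325
  2         0.25         0.2161         0.4323
  3         0.25         0.2010         0.6029
  4         0.25         0.1869         0.7474
  5         0.25         0.1737         0.8687
  6       100.25        64.7772       388.6630
  Σ                     65.7873       391.5466
P = 65.7873; Macaulay duration = 391.5466 / 65.7873 = 5.95171 years.
Modified duration = D_Mac / (1 + y) = 5.95171 / 1.0755 = 5.53390 years.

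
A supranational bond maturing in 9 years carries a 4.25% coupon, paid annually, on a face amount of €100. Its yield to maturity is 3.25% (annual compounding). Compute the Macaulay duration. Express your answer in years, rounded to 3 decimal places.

Periodic yield y = 0.0325. Discount each cash flow and weight by its year:
  t   CF        PV=CF/(1+0.0325)^t    t·PV
  1         4.25         4.1162         4.1162
  2         4.25         3.9867         7.9733
  3         4.25         3.8612        11.5835
  4         4.25         3.7396        14.9585
  5         4.25         3.6219        18.1096
  6         4.25         3.5079        21.0475
  7         4.25         3.3975        23.7824
  8         4.25         3.2905        26.3244
  9       104.25        78.1746       703.5712
  Σ                    107.6961       831.4666
Price P = Σ PV = 107.6961.
Macaulay duration = Σ(t·PV) / P = 831.4666 / 107.6961 = 7.72049 years.

7.720 years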